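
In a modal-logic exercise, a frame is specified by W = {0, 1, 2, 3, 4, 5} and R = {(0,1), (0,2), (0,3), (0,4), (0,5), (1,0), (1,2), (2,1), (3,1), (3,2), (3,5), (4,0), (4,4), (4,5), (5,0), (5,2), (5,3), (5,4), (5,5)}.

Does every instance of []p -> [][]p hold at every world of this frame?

The schema 4 characterises exactly the transitive frames.
Transitive: no — 1 R 0 and 0 R 3, but not 1 R 3.

No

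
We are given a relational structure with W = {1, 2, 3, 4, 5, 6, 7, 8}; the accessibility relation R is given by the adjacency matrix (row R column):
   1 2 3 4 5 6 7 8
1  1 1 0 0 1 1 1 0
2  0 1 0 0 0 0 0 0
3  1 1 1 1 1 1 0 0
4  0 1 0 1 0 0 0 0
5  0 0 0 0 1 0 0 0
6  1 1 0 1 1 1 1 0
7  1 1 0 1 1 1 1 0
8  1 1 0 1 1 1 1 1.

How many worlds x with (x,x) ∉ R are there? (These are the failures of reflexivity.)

0

R is reflexive; there are no such worlds.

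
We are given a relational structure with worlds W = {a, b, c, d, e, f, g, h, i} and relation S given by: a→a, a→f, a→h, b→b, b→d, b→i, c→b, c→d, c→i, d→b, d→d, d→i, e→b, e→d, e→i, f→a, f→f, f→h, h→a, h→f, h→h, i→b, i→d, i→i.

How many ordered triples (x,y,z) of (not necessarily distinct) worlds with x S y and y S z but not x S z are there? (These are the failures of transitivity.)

S is transitive; there are no such tuples.

0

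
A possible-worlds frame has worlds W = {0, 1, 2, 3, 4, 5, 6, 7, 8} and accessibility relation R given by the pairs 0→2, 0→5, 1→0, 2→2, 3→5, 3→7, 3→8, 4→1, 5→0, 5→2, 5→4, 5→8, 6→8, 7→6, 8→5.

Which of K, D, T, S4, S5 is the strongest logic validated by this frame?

D

Serial (axiom D): yes — every world has a successor (e.g. 0 R 2).
Reflexive (axiom T): no — 0 is not related to itself.
Transitive (axiom 4): no — 0 R 5 and 5 R 4, but not 0 R 4.
Euclidean (axiom 5): no — 0 R 2 and 0 R 5, but not 2 R 5.
So F validates K, D; T would additionally require R to be reflexive. The strongest is D.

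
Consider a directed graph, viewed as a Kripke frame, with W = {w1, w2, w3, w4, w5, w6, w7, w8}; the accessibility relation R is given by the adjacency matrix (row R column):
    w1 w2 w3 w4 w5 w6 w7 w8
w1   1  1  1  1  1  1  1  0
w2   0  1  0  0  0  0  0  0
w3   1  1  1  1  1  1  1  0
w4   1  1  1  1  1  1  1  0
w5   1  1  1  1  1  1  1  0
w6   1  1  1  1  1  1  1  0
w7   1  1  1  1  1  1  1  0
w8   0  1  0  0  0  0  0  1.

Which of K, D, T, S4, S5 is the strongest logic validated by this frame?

Serial (axiom D): yes — every world has a successor (e.g. w1 R w1).
Reflexive (axiom T): yes — every world is R-related to itself.
Transitive (axiom 4): yes — every two-step R-path is closed by a direct edge.
Euclidean (axiom 5): no — w1 R w2 and w1 R w3, but not w2 R w3.
So F validates K, D, T, S4; S5 would additionally require R to be Euclidean. The strongest is S4.

S4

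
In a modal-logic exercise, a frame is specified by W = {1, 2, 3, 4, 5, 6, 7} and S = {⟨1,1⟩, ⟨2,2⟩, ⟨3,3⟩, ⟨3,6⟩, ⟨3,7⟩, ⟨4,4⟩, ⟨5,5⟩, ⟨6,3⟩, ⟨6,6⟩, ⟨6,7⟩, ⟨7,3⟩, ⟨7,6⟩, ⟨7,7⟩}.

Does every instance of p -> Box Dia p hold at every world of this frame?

Yes

Axiom B corresponds to the accessibility relation being symmetric.
Symmetric: yes — every pair in S has its reverse in S.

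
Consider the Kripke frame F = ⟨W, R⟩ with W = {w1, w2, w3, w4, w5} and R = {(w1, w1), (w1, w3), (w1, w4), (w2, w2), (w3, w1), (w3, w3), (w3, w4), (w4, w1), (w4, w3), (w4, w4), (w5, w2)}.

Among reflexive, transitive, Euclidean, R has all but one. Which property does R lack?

Reflexive: no — w5 is not related to itself.
Transitive: yes — every two-step R-path is closed by a direct edge.
Euclidean: yes — any two successors of a common world are R-related.
Only reflexive fails.

reflexive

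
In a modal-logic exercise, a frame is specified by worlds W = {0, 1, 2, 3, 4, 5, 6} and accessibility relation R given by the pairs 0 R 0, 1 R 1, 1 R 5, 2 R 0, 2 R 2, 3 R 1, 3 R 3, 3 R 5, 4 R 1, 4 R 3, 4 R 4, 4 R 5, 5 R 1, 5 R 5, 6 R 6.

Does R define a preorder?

Reflexive: yes — every world is R-related to itself.
Transitive: yes — every two-step R-path is closed by a direct edge.
So R is a preorder.

Yes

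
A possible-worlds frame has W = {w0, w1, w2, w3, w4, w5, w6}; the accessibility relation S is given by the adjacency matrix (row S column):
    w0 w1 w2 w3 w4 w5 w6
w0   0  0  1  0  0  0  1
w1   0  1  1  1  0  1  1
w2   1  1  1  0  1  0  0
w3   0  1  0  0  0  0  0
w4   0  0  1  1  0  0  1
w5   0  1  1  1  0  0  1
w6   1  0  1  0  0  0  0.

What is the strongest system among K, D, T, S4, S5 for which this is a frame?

Serial (axiom D): yes — every world has a successor (e.g. w0 S w2).
Reflexive (axiom T): no — w0 is not related to itself.
Transitive (axiom 4): no — w0 S w2 and w2 S w1, but not w0 S w1.
Euclidean (axiom 5): no — w0 S w2 and w0 S w6, but not w2 S w6.
So F validates K, D; T would additionally require S to be reflexive. The strongest is D.

D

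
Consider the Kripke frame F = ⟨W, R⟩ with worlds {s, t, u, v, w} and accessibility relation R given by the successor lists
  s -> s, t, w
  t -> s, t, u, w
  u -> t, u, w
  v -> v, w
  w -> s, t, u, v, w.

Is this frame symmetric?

Yes

Symmetric: yes — every pair in R has its reverse in R.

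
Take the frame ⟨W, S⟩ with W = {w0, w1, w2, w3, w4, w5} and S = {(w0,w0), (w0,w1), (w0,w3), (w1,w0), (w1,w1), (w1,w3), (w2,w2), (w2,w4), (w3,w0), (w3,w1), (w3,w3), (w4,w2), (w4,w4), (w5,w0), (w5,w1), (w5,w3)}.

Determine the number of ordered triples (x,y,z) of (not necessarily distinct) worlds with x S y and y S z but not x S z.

S is transitive; there are no such tuples.

0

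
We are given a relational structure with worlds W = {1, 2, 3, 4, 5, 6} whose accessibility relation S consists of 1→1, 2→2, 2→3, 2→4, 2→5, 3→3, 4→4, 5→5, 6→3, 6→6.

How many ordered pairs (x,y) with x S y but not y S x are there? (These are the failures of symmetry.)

4

Enumerating: (2,3), (2,4), (2,5), (6,3).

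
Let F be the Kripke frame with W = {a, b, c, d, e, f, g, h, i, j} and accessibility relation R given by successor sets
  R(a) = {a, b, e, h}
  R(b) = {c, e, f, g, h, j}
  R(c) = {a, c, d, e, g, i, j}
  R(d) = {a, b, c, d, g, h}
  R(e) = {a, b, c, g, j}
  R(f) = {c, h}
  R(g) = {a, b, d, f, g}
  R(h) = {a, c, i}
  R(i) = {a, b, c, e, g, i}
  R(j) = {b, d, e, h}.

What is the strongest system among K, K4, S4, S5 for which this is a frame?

K

Transitive (axiom 4): no — a R b and b R c, but not a R c.
Reflexive (axiom T): no — b is not related to itself.
Euclidean (axiom 5): no — a R e and a R h, but not e R h.
So F validates K; K4 would additionally require R to be transitive. The strongest is K.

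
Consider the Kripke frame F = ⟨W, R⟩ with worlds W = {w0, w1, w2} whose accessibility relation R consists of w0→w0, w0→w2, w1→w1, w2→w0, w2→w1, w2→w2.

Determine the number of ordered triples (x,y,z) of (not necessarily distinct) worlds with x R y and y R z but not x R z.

Enumerating: (w0,w2,w1).

1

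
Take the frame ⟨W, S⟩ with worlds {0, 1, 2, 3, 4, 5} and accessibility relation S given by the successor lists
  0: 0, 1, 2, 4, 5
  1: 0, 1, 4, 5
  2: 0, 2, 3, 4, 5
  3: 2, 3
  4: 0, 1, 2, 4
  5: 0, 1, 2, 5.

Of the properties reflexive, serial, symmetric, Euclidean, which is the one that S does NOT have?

Reflexive: yes — every world is S-related to itself.
Serial: yes — every world has a successor (e.g. 0 S 0).
Symmetric: yes — every pair in S has its reverse in S.
Euclidean: no — 0 S 1 and 0 S 2, but not 1 S 2.
Only Euclidean fails.

Euclidean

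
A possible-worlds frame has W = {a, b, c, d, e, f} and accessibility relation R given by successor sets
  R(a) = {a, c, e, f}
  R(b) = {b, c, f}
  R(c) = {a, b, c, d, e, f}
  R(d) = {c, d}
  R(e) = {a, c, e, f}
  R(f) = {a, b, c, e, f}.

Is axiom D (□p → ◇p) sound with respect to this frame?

The schema D characterises exactly the serial frames.
Serial: yes — every world has a successor (e.g. a R a).

Yes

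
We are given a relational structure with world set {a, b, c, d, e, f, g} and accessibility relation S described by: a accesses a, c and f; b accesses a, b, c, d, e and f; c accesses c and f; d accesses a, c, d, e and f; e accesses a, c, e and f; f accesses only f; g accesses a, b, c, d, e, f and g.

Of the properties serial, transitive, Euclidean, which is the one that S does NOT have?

Serial: yes — every world has a successor (e.g. a S a).
Transitive: yes — every two-step S-path is closed by a direct edge.
Euclidean: no — a S f and a S c, but not f S c.
Only Euclidean fails.

Euclidean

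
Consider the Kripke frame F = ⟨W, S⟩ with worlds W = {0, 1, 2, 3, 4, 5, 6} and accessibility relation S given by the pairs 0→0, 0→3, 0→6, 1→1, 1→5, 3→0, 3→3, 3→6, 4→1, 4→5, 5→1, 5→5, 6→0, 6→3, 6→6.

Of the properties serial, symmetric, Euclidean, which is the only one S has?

Euclidean

Serial: no — 2 has no S-successor.
Symmetric: no — 4 S 1 but not 1 S 4.
Euclidean: yes — any two successors of a common world are S-related.
Only Euclidean holds.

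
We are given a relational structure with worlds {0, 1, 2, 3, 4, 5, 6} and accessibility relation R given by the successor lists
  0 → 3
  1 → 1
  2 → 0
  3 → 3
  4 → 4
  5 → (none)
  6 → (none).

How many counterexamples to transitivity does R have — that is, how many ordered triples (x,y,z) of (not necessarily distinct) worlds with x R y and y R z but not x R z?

1

Enumerating: (2,0,3).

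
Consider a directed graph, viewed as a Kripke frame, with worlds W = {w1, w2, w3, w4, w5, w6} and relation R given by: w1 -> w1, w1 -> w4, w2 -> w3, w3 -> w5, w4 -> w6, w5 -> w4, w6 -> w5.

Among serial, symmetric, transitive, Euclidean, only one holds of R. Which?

Serial: yes — every world has a successor (e.g. w1 R w1).
Symmetric: no — w1 R w4 but not w4 R w1.
Transitive: no — w1 R w4 and w4 R w6, but not w1 R w6.
Euclidean: no — w1 R w4 and w1 R w1, but not w4 R w1.
Only serial holds.

serial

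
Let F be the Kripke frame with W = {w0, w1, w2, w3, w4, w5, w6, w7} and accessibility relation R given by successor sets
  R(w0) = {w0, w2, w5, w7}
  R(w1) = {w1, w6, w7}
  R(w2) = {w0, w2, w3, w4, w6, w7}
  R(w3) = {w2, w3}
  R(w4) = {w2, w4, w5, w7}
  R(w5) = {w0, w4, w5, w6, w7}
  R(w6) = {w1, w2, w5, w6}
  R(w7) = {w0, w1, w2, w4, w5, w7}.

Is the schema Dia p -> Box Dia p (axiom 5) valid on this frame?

No

The schema 5 characterises exactly the Euclidean frames.
Euclidean: no — w0 R w2 and w0 R w5, but not w2 R w5.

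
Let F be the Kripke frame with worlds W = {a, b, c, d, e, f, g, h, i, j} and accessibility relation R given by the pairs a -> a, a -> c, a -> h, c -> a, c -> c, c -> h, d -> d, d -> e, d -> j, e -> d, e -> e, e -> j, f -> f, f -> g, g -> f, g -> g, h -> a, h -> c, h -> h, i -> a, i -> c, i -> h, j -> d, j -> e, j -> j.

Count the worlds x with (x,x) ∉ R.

Enumerating: b, i.

2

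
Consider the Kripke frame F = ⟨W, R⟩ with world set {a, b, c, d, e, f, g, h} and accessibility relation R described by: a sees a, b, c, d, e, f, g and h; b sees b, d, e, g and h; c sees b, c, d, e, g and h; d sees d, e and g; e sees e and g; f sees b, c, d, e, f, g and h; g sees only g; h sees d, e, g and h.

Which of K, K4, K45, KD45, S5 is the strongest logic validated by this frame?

K4

Transitive (axiom 4): yes — every two-step R-path is closed by a direct edge.
Euclidean (axiom 5): no — a R b and a R c, but not b R c.
Serial (axiom D): yes — every world has a successor (e.g. a R a).
Reflexive (axiom T): yes — every world is R-related to itself.
So F validates K, K4; K45 would additionally require R to be Euclidean. The strongest is K4.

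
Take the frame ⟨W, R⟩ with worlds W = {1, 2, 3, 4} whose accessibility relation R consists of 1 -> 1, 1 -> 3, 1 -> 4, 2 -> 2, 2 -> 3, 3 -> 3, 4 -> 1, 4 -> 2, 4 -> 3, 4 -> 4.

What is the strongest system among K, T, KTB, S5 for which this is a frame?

T

Reflexive (axiom T): yes — every world is R-related to itself.
Symmetric (axiom B): no — 1 R 3 but not 3 R 1.
Euclidean (axiom 5): no — 1 R 3 and 1 R 4, but not 3 R 4.
So F validates K, T; KTB would additionally require R to be symmetric. The strongest is T.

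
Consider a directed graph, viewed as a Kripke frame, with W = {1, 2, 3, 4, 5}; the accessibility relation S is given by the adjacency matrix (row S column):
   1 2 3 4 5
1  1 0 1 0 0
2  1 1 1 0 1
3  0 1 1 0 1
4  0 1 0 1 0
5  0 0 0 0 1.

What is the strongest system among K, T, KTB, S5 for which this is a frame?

Reflexive (axiom T): yes — every world is S-related to itself.
Symmetric (axiom B): no — 1 S 3 but not 3 S 1.
Euclidean (axiom 5): no — 2 S 1 and 2 S 5, but not 1 S 5.
So F validates K, T; KTB would additionally require S to be symmetric. The strongest is T.

T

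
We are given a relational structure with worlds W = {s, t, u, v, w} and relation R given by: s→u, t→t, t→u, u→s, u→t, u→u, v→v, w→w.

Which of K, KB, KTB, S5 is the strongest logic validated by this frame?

KB

Symmetric (axiom B): yes — every pair in R has its reverse in R.
Reflexive (axiom T): no — s is not related to itself.
Euclidean (axiom 5): no — u R s and u R t, but not s R t.
So F validates K, KB; KTB would additionally require R to be reflexive. The strongest is KB.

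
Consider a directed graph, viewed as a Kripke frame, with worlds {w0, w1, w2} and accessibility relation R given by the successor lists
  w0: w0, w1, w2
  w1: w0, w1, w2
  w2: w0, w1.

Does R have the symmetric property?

Yes

Symmetric: yes — every pair in R has its reverse in R.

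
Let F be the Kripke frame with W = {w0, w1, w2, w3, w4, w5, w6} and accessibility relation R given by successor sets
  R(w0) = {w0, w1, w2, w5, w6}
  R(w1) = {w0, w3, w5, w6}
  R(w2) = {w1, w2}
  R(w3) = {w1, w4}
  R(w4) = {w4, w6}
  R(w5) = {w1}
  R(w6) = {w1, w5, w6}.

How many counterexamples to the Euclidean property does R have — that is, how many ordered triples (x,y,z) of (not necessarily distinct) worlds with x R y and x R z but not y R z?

32

Enumerating: (w0,w1,w1), (w0,w1,w2), (w0,w2,w0), (w0,w2,w5), (w0,w2,w6), (w0,w5,w0), (w0,w5,w2), (w0,w5,w5), (w0,w5,w6), (w0,w6,w0), (w0,w6,w2), (w1,w0,w3), … and 20 more.
Total: 32.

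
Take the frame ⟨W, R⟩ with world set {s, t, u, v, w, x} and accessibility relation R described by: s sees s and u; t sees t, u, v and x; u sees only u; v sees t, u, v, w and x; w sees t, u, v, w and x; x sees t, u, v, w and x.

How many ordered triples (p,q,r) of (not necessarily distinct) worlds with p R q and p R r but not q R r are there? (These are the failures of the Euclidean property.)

Enumerating: (s,u,s), (t,u,t), (t,u,v), (t,u,x), (v,t,w), (v,u,t), (v,u,v), (v,u,w), (v,u,x), (w,t,w), (w,u,t), (w,u,v), … and 7 more.
Total: 19.

19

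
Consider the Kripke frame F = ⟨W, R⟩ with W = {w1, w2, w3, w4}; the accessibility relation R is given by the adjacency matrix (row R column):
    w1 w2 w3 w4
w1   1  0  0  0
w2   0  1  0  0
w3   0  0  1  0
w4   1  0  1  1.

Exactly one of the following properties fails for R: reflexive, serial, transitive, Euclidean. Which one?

Reflexive: yes — every world is R-related to itself.
Serial: yes — every world has a successor (e.g. w1 R w1).
Transitive: yes — every two-step R-path is closed by a direct edge.
Euclidean: no — w4 R w1 and w4 R w3, but not w1 R w3.
Only Euclidean fails.

Euclidean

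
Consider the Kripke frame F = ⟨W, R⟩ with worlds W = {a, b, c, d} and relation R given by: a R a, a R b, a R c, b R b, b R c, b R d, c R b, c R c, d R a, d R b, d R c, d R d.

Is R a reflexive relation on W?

Yes

Reflexive: yes — every world is R-related to itself.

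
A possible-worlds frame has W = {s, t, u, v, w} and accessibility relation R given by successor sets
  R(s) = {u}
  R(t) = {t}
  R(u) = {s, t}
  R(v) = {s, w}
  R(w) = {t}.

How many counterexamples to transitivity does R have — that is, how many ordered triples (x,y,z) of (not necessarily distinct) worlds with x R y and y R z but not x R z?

Enumerating: (s,u,s), (s,u,t), (u,s,u), (v,s,u), (v,w,t).

5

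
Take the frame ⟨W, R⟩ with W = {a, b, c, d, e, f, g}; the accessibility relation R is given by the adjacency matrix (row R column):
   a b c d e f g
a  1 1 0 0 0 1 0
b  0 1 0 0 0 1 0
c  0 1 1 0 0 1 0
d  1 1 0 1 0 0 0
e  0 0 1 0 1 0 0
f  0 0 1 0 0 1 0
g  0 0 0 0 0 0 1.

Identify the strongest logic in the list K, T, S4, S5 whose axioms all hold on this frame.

Reflexive (axiom T): yes — every world is R-related to itself.
Transitive (axiom 4): no — a R f and f R c, but not a R c.
Euclidean (axiom 5): no — a R f and a R b, but not f R b.
So F validates K, T; S4 would additionally require R to be transitive. The strongest is T.

T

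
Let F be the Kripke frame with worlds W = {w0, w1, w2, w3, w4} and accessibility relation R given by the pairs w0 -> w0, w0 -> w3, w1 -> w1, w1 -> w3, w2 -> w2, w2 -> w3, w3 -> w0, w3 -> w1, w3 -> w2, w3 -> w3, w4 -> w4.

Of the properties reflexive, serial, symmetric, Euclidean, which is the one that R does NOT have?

Reflexive: yes — every world is R-related to itself.
Serial: yes — every world has a successor (e.g. w0 R w0).
Symmetric: yes — every pair in R has its reverse in R.
Euclidean: no — w3 R w0 and w3 R w1, but not w0 R w1.
Only Euclidean fails.

Euclidean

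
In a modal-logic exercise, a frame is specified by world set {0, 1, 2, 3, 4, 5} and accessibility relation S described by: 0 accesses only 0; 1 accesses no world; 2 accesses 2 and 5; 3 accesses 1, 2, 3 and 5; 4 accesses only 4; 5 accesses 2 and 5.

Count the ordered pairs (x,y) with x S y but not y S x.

Enumerating: (3,1), (3,2), (3,5).

3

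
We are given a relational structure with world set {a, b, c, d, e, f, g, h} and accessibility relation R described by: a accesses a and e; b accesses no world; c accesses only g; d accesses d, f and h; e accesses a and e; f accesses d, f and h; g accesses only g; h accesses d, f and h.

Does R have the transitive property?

Yes

Transitive: yes — every two-step R-path is closed by a direct edge.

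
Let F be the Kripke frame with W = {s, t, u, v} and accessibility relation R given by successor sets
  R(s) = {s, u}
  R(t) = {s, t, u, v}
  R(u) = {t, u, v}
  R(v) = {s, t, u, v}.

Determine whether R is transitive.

No

Transitive: no — s R u and u R t, but not s R t.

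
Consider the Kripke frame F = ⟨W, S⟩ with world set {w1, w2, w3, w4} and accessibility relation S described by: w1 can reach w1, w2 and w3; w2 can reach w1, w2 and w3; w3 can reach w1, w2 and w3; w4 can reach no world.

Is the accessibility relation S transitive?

Yes

Transitive: yes — every two-step S-path is closed by a direct edge.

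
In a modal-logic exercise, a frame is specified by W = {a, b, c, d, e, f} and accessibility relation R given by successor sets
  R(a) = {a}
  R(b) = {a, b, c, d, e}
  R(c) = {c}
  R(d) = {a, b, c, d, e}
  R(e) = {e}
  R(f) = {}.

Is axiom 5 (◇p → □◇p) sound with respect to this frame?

No

By correspondence theory, 5 is valid on a frame iff R is Euclidean.
Euclidean: no — b R a and b R c, but not a R c.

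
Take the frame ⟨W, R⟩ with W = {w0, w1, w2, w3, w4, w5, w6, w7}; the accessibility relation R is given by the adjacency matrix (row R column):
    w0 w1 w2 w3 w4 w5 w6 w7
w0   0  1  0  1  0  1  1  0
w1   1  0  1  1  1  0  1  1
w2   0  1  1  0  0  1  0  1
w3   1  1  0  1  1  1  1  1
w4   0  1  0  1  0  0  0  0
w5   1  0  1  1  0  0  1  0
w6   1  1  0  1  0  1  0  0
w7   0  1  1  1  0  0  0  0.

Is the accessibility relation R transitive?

Transitive: no — w0 R w1 and w1 R w2, but not w0 R w2.

No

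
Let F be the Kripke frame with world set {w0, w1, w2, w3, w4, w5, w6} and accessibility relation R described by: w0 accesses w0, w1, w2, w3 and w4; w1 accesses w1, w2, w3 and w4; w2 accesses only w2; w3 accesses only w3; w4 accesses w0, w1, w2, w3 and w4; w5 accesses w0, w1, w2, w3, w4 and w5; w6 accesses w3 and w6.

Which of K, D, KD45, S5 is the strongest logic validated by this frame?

Serial (axiom D): yes — every world has a successor (e.g. w0 R w0).
Euclidean (axiom 5): no — w0 R w2 and w0 R w1, but not w2 R w1.
Transitive (axiom 4): no — w1 R w4 and w4 R w0, but not w1 R w0.
Reflexive (axiom T): yes — every world is R-related to itself.
So F validates K, D; KD45 would additionally require R to be Euclidean and transitive. The strongest is D.

D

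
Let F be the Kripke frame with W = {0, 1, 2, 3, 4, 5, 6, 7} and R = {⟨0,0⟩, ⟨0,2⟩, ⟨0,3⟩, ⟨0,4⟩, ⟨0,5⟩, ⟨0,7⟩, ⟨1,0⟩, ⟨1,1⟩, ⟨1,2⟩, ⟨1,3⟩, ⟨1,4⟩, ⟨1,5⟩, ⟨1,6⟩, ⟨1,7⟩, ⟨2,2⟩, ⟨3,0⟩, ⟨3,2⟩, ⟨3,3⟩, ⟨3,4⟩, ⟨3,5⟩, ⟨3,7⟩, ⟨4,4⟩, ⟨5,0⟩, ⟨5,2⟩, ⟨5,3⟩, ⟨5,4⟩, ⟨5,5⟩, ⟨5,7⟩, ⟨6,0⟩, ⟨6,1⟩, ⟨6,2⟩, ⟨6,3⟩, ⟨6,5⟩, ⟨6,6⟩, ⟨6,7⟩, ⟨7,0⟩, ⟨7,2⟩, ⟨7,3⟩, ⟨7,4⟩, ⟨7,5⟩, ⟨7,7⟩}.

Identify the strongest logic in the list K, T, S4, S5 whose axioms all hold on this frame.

Reflexive (axiom T): yes — every world is R-related to itself.
Transitive (axiom 4): no — 6 R 0 and 0 R 4, but not 6 R 4.
Euclidean (axiom 5): no — 0 R 2 and 0 R 3, but not 2 R 3.
So F validates K, T; S4 would additionally require R to be transitive. The strongest is T.

T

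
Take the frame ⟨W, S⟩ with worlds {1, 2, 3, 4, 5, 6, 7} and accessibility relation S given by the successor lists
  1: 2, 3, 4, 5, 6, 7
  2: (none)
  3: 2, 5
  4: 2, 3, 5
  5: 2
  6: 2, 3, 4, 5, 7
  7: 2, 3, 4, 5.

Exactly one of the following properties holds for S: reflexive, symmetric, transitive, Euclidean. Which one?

transitive

Reflexive: no — 1 is not related to itself.
Symmetric: no — 1 S 2 but not 2 S 1.
Transitive: yes — every two-step S-path is closed by a direct edge.
Euclidean: no — 1 S 2 and 1 S 3, but not 2 S 3.
Only transitive holds.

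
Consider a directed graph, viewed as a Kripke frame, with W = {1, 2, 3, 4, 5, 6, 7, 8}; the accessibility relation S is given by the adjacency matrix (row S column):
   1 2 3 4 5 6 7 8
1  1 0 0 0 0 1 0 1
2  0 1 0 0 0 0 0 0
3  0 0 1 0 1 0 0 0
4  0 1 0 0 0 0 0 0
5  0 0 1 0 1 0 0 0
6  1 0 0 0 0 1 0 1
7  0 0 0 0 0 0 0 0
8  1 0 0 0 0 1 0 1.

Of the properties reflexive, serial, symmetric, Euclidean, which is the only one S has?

Euclidean

Reflexive: no — 4 is not related to itself.
Serial: no — 7 has no S-successor.
Symmetric: no — 4 S 2 but not 2 S 4.
Euclidean: yes — any two successors of a common world are S-related.
Only Euclidean holds.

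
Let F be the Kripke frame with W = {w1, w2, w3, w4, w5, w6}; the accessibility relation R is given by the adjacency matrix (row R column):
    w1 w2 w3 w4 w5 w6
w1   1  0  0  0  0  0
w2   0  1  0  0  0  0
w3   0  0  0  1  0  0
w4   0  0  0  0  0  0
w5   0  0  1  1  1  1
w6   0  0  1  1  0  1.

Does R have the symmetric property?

Symmetric: no — w3 R w4 but not w4 R w3.

No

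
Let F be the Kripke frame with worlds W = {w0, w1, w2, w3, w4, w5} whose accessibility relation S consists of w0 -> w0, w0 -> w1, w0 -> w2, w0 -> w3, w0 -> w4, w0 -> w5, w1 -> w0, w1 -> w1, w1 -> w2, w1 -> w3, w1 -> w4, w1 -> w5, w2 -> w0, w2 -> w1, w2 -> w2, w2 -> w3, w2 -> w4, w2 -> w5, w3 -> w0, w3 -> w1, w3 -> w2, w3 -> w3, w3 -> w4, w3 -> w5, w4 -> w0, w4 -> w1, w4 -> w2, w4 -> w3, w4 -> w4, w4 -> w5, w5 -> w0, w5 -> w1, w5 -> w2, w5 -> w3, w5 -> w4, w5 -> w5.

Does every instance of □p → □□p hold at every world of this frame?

By correspondence theory, 4 is valid on a frame iff S is transitive.
Transitive: yes — every two-step S-path is closed by a direct edge.

Yes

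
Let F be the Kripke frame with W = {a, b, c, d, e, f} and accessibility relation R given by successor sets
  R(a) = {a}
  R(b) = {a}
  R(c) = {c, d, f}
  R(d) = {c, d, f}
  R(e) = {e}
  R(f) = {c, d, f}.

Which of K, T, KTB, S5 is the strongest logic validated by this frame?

K

Reflexive (axiom T): no — b is not related to itself.
Symmetric (axiom B): no — b R a but not a R b.
Euclidean (axiom 5): yes — any two successors of a common world are R-related.
So F validates K; T would additionally require R to be reflexive. The strongest is K.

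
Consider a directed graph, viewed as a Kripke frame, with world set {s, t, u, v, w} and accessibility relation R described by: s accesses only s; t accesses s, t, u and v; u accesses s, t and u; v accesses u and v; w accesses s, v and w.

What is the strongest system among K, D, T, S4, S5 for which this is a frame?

Serial (axiom D): yes — every world has a successor (e.g. s R s).
Reflexive (axiom T): yes — every world is R-related to itself.
Transitive (axiom 4): no — u R t and t R v, but not u R v.
Euclidean (axiom 5): no — t R s and t R u, but not s R u.
So F validates K, D, T; S4 would additionally require R to be transitive. The strongest is T.

T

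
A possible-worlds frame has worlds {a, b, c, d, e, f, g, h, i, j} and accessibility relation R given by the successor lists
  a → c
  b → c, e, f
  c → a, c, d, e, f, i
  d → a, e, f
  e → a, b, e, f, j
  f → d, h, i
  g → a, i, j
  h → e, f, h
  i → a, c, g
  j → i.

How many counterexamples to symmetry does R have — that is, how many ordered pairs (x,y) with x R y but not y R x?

Enumerating: (b,c), (b,f), (c,d), (c,e), (c,f), (d,a), (d,e), (e,a), (e,f), (e,j), (f,i), (g,a), (g,j), (h,e), (i,a), (j,i).

16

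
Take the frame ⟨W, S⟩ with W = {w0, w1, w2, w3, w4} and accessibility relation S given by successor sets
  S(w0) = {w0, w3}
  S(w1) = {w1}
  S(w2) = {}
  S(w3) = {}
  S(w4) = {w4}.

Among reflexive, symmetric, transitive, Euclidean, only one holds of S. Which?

transitive

Reflexive: no — w2 is not related to itself.
Symmetric: no — w0 S w3 but not w3 S w0.
Transitive: yes — every two-step S-path is closed by a direct edge.
Euclidean: no — w0 S w3 and w0 S w0, but not w3 S w0.
Only transitive holds.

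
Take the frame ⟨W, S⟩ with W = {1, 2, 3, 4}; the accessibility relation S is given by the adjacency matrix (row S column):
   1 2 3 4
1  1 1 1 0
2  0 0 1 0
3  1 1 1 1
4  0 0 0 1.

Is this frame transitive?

No

Transitive: no — 1 S 3 and 3 S 4, but not 1 S 4.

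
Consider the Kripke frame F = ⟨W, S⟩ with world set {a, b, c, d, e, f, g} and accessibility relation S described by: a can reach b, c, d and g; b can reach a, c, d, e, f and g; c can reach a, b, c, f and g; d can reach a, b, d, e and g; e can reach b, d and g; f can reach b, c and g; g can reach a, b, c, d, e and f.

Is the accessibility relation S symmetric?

Symmetric: yes — every pair in S has its reverse in S.

Yes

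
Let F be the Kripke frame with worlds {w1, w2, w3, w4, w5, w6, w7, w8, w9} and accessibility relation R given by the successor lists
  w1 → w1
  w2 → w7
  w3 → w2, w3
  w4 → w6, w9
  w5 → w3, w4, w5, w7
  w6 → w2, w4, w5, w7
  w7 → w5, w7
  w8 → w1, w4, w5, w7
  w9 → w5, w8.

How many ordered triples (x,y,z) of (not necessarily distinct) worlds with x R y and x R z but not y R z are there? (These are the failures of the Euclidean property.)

37

Enumerating: (w3,w2,w2), (w3,w2,w3), (w4,w6,w6), (w4,w6,w9), (w4,w9,w6), (w4,w9,w9), (w5,w3,w4), (w5,w3,w5), (w5,w3,w7), (w5,w4,w3), (w5,w4,w4), (w5,w4,w5), … and 25 more.
Total: 37.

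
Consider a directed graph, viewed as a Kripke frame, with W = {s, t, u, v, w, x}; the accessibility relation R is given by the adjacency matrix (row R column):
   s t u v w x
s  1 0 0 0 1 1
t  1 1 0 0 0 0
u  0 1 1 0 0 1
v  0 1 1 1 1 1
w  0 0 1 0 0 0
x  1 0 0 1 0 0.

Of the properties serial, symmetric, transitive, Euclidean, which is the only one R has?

Serial: yes — every world has a successor (e.g. s R s).
Symmetric: no — s R w but not w R s.
Transitive: no — s R w and w R u, but not s R u.
Euclidean: no — s R w and s R x, but not w R x.
Only serial holds.

serial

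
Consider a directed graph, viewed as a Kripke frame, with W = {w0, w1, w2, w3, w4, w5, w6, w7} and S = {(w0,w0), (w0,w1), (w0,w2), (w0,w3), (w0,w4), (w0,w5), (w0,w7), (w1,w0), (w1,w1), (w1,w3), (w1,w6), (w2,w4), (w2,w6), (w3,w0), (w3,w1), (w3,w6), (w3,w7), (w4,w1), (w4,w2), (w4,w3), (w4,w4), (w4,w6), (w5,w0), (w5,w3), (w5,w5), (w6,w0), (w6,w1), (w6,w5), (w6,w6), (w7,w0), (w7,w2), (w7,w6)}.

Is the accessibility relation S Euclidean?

No

Euclidean: no — w0 S w1 and w0 S w2, but not w1 S w2.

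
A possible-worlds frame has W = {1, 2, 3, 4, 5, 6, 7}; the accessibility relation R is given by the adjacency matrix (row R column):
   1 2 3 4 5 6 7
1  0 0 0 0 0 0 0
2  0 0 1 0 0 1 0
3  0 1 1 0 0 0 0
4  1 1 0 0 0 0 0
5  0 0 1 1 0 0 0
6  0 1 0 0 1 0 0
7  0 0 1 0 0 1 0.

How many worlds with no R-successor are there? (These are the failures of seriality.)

1

Enumerating: 1.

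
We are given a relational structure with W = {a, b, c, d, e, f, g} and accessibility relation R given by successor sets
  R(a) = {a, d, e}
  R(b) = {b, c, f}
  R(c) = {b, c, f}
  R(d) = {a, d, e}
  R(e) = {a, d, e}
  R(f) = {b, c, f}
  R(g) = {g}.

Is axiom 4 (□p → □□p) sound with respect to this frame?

By correspondence theory, 4 is valid on a frame iff R is transitive.
Transitive: yes — every two-step R-path is closed by a direct edge.

Yes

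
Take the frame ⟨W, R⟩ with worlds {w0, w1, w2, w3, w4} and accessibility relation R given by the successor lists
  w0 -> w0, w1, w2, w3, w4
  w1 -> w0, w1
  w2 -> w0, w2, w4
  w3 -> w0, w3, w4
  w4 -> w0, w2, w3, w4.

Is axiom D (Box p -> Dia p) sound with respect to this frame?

Yes

By correspondence theory, D is valid on a frame iff R is serial.
Serial: yes — every world has a successor (e.g. w0 R w0).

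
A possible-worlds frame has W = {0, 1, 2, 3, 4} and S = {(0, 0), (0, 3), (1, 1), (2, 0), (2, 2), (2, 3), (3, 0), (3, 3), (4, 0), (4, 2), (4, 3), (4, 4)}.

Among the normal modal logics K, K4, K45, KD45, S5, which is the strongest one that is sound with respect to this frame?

Transitive (axiom 4): yes — every two-step S-path is closed by a direct edge.
Euclidean (axiom 5): no — 4 S 0 and 4 S 2, but not 0 S 2.
Serial (axiom D): yes — every world has a successor (e.g. 0 S 0).
Reflexive (axiom T): yes — every world is S-related to itself.
So F validates K, K4; K45 would additionally require S to be Euclidean. The strongest is K4.

K4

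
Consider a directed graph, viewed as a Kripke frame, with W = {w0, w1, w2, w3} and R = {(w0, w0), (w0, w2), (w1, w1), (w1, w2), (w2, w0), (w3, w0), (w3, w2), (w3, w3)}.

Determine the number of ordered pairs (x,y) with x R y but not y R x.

Enumerating: (w1,w2), (w3,w0), (w3,w2).

3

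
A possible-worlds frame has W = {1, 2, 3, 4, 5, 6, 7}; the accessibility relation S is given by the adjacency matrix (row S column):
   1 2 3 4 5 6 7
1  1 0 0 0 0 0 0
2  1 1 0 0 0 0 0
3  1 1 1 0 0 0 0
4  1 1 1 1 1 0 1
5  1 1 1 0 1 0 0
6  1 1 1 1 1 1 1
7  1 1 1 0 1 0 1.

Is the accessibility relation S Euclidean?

No

Euclidean: no — 3 S 1 and 3 S 2, but not 1 S 2.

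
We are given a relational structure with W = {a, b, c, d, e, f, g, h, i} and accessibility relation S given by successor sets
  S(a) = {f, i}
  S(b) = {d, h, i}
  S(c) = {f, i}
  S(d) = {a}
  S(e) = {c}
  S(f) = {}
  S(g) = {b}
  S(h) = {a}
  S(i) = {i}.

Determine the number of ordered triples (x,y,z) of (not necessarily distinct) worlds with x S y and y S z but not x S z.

11

Enumerating: (b,d,a), (b,h,a), (d,a,f), (d,a,i), (e,c,f), (e,c,i), (g,b,d), (g,b,h), (g,b,i), (h,a,f), (h,a,i).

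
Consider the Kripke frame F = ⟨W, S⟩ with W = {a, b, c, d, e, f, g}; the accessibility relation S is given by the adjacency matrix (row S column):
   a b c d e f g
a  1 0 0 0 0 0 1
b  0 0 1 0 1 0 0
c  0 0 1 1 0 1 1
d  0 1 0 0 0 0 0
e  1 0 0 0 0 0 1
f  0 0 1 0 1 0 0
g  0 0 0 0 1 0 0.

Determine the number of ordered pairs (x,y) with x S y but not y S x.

Enumerating: (a,g), (b,c), (b,e), (c,d), (c,g), (d,b), (e,a), (f,e).

8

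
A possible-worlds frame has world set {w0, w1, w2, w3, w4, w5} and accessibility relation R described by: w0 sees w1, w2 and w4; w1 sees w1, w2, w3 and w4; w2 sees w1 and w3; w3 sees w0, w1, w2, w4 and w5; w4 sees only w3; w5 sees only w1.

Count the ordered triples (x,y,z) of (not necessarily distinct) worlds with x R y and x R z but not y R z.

30

Enumerating: (w0,w2,w2), (w0,w2,w4), (w0,w4,w1), (w0,w4,w2), (w0,w4,w4), (w1,w2,w2), (w1,w2,w4), (w1,w3,w3), (w1,w4,w1), (w1,w4,w2), (w1,w4,w4), (w2,w3,w3), … and 18 more.
Total: 30.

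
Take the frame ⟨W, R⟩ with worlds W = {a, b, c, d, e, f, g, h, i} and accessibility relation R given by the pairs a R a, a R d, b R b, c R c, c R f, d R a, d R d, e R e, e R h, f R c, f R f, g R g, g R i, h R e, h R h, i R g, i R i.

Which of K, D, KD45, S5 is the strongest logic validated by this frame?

S5

Serial (axiom D): yes — every world has a successor (e.g. a R a).
Euclidean (axiom 5): yes — any two successors of a common world are R-related.
Transitive (axiom 4): yes — every two-step R-path is closed by a direct edge.
Reflexive (axiom T): yes — every world is R-related to itself.
So F validates K, D, KD45, S5. The strongest is S5.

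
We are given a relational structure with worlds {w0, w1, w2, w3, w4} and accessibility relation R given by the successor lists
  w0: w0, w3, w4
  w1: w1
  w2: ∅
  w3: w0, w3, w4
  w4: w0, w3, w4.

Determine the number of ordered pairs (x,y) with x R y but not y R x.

R is symmetric; there are no such tuples.

0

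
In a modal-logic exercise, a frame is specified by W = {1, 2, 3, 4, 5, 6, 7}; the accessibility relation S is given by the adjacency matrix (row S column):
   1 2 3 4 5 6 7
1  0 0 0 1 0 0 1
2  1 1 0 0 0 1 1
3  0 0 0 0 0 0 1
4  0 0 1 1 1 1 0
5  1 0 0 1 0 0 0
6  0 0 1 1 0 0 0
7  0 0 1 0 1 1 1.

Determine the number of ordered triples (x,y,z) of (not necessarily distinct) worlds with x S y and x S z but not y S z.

Enumerating: (1,4,7), (1,7,4), (2,1,1), (2,1,2), (2,1,6), (2,6,1), (2,6,2), (2,6,6), (2,6,7), (2,7,1), (2,7,2), (4,3,3), … and 22 more.
Total: 34.

34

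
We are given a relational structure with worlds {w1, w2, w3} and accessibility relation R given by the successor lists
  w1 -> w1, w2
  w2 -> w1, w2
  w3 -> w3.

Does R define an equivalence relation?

Reflexive: yes — every world is R-related to itself.
Symmetric: yes — every pair in R has its reverse in R.
Transitive: yes — every two-step R-path is closed by a direct edge.
So R is an equivalence relation.

Yes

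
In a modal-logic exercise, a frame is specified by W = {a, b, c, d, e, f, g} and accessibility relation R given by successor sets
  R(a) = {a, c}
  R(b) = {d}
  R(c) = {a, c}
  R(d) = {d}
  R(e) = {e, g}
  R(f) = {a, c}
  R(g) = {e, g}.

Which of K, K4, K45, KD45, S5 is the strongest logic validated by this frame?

KD45

Transitive (axiom 4): yes — every two-step R-path is closed by a direct edge.
Euclidean (axiom 5): yes — any two successors of a common world are R-related.
Serial (axiom D): yes — every world has a successor (e.g. a R a).
Reflexive (axiom T): no — b is not related to itself.
So F validates K, K4, K45, KD45; S5 would additionally require R to be reflexive. The strongest is KD45.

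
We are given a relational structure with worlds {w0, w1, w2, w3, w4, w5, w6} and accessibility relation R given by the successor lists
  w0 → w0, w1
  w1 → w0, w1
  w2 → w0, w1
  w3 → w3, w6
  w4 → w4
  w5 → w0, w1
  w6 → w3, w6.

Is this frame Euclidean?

Yes

Euclidean: yes — any two successors of a common world are R-related.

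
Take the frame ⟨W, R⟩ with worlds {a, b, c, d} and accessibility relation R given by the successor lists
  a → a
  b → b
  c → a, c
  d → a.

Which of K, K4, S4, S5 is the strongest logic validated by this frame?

K4

Transitive (axiom 4): yes — every two-step R-path is closed by a direct edge.
Reflexive (axiom T): no — d is not related to itself.
Euclidean (axiom 5): no — c R a and c R c, but not a R c.
So F validates K, K4; S4 would additionally require R to be reflexive. The strongest is K4.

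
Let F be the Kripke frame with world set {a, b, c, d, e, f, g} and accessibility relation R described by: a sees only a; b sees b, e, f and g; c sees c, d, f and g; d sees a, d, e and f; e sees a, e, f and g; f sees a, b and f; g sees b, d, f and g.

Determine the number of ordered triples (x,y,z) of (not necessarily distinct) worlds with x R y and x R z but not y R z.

31

Enumerating: (b,e,b), (b,f,e), (b,f,g), (b,g,e), (c,d,c), (c,d,g), (c,f,c), (c,f,d), (c,f,g), (c,g,c), (d,a,d), (d,a,e), … and 19 more.
Total: 31.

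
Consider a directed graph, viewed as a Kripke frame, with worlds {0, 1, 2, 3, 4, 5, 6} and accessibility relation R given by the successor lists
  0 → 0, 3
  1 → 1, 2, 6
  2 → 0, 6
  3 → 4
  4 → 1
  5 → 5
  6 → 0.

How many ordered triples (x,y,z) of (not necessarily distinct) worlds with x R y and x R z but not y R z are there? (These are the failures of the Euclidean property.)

10

Enumerating: (0,3,0), (0,3,3), (1,2,1), (1,2,2), (1,6,1), (1,6,2), (1,6,6), (2,0,6), (2,6,6), (3,4,4).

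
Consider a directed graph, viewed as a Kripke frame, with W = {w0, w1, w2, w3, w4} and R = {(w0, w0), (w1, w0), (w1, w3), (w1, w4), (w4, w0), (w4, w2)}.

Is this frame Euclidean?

Euclidean: no — w1 R w0 and w1 R w3, but not w0 R w3.

No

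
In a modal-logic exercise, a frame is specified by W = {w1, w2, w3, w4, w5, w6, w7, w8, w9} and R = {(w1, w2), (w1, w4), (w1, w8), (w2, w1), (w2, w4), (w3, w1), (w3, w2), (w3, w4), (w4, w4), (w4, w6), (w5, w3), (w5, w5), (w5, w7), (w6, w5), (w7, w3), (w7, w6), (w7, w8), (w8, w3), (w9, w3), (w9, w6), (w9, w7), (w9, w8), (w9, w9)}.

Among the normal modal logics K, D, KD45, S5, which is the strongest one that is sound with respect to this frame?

Serial (axiom D): yes — every world has a successor (e.g. w1 R w2).
Euclidean (axiom 5): no — w1 R w2 and w1 R w8, but not w2 R w8.
Transitive (axiom 4): no — w1 R w4 and w4 R w6, but not w1 R w6.
Reflexive (axiom T): no — w1 is not related to itself.
So F validates K, D; KD45 would additionally require R to be Euclidean and transitive. The strongest is D.

D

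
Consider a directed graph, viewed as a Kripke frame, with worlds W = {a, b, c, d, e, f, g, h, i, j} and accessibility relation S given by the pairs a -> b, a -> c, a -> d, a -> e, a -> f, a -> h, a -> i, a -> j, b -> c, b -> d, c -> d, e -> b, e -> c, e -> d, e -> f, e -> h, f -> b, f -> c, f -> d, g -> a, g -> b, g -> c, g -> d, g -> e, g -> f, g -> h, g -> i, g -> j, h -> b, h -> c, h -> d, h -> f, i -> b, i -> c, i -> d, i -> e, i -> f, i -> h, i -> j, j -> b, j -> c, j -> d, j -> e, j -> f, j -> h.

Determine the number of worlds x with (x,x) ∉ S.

10

Enumerating: a, b, c, d, e, f, g, h, i, j.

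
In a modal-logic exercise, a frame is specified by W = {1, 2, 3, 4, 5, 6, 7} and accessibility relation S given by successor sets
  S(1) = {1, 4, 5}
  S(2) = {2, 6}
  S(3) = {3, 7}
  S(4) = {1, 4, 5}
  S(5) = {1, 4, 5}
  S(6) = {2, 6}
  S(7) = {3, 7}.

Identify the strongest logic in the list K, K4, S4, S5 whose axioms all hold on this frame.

S5

Transitive (axiom 4): yes — every two-step S-path is closed by a direct edge.
Reflexive (axiom T): yes — every world is S-related to itself.
Euclidean (axiom 5): yes — any two successors of a common world are S-related.
So F validates K, K4, S4, S5. The strongest is S5.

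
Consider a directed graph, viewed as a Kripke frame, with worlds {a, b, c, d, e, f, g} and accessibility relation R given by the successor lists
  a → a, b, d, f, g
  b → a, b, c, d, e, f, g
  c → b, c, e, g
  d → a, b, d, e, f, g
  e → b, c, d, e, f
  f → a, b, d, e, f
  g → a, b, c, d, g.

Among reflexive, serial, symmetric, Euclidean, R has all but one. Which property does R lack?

Euclidean

Reflexive: yes — every world is R-related to itself.
Serial: yes — every world has a successor (e.g. a R a).
Symmetric: yes — every pair in R has its reverse in R.
Euclidean: no — a R f and a R g, but not f R g.
Only Euclidean fails.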